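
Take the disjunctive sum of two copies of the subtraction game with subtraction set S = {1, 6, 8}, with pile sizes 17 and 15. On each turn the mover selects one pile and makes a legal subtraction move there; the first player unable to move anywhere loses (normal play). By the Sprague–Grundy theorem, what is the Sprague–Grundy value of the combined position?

0

All piles use S = {1, 6, 8}:
G(0) = 0
G(1) = mex{0} = 1
G(2) = mex{1} = 0
G(3) = mex{0} = 1
G(4) = mex{1} = 0
G(5) = mex{0} = 1
G(6) = mex{1,0} = 2
G(7) = mex{2,1} = 0
G(8) = mex{0,0,0} = 1
G(9) = mex{1,1,1} = 0
G(10) = mex{0,0,0} = 1
G(11) = mex{1,1,1} = 0
G(12) = mex{0,2,0} = 1
G(13) = mex{1,0,1} = 2
G(14) = mex{2,1,2} = 0
G(15) = mex{0,0,0} = 1
G(16) = mex{1,1,1} = 0
G(17) = mex{0,0,0} = 1
Pile A: G(17) = 1.
Pile B: G(15) = 1.
Combined Grundy value = 1 ⊕ 1 = 0.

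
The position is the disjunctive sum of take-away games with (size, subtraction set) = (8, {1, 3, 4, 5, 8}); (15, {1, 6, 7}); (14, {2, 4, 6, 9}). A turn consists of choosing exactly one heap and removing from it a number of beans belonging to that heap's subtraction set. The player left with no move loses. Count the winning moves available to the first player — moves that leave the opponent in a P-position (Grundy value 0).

Heap A, S = {1, 3, 4, 5, 8}:
n : 0 1 2 3 4 5 6 7 8
G : 0 1 0 1 2 3 2 3 4
G_A(8) = 4.
Heap B, S = {1, 6, 7}:
n :  0  1  2  3  4  5  6  7  8  9 10 11 12 13 14 15
G :  0  1  0  1  0  1  2  3  2  3  2  3  0  1  0  1
G_B(15) = 1.
Heap C, S = {2, 4, 6, 9}:
G(0) = 0
G(1) = mex{} = 0
G(2) = mex{0} = 1
G(3) = mex{0} = 1
G(4) = mex{1,0} = 2
G(5) = mex{1,0} = 2
G(6) = mex{2,1,0} = 3
G(7) = mex{2,1,0} = 3
G(8) = mex{3,2,1} = 0
G(9) = mex{3,2,1,0} = 4
G(10) = mex{0,3,2,0} = 1
G(11) = mex{4,3,2,1} = 0
G(12) = mex{1,0,3,1} = 2
G(13) = mex{0,4,3,2} = 1
G(14) = mex{2,1,0,2} = 3
G_C(14) = 3.
Combined Grundy value = 4 ⊕ 1 ⊕ 3 = 6.
A winning move leaves total XOR = 0, i.e. changes one component's Grundy value g to g ⊕ X where X is the current total.
Heap A: need g' = 4⊕6 = 2. Options: 8−1→G=3, 8−3→G=3, 8−4→G=2, 8−5→G=1, 8−8→G=0. Hits: 1.
Heap B: need g' = 1⊕6 = 7. Options: 15−1→G=0, 15−6→G=3, 15−7→G=2. Hits: 0.
Heap C: need g' = 3⊕6 = 5. Options: 14−2→G=2, 14−4→G=1, 14−6→G=0, 14−9→G=2. Hits: 0.

1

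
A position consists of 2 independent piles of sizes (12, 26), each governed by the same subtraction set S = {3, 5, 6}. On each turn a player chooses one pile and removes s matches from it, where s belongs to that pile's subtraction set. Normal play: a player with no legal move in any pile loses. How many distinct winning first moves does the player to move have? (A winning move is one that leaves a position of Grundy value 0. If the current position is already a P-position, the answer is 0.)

4

All piles use S = {3, 5, 6}:
G(0) = 0
G(1) = mex{} = 0
G(2) = mex{} = 0
G(3) = mex{0} = 1
G(4) = mex{0} = 1
G(5) = mex{0,0} = 1
G(6) = mex{1,0,0} = 2
G(7) = mex{1,0,0} = 2
G(8) = mex{1,1,0} = 2
G(9) = mex{2,1,1} = 0
G(10) = mex{2,1,1} = 0
G(11) = mex{2,2,1} = 0
G(12) = mex{0,2,2} = 1
G(13) = mex{0,2,2} = 1
G(14) = mex{0,0,2} = 1
G(15) = mex{1,0,0} = 2
G(16) = mex{1,0,0} = 2
G(17) = mex{1,1,0} = 2
G(18) = mex{2,1,1} = 0
G(19) = mex{2,1,1} = 0
G(20) = mex{2,2,1} = 0
G(21) = mex{0,2,2} = 1
G(22) = mex{0,2,2} = 1
G(23) = mex{0,0,2} = 1
G(24) = mex{1,0,0} = 2
G(25) = mex{1,0,0} = 2
G(26) = mex{1,1,0} = 2
Pile A: G(12) = 1.
Pile B: G(26) = 2.
Combined Grundy value = 1 ⊕ 2 = 3.
A winning move leaves total XOR = 0, i.e. changes one component's Grundy value g to g ⊕ X where X is the current total.
Pile A: need g' = 1⊕3 = 2. Options: 12−3→G=0, 12−5→G=2, 12−6→G=2. Hits: 2.
Pile B: need g' = 2⊕3 = 1. Options: 26−3→G=1, 26−5→G=1, 26−6→G=0. Hits: 2.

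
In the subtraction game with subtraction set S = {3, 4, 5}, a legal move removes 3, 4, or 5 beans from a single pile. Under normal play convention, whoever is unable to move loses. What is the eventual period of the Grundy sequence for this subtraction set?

G(0) = 0
G(1) = mex{} = 0
G(2) = mex{} = 0
G(3) = mex{0} = 1
G(4) = mex{0,0} = 1
G(5) = mex{0,0,0} = 1
G(6) = mex{1,0,0} = 2
G(7) = mex{1,1,0} = 2
G(8) = mex{1,1,1} = 0
G(9) = mex{2,1,1} = 0
G(10) = mex{2,2,1} = 0
G(11) = mex{0,2,2} = 1
G(12) = mex{0,0,2} = 1
G(13) = mex{0,0,0} = 1
G(14) = mex{1,0,0} = 2
G(15) = mex{1,1,0} = 2
G(16) = mex{1,1,1} = 0
G(17) = mex{2,1,1} = 0
G(n+8) = G(n) holds for n = 0,…,4 (a full window of length max(S) = 5), so the sequence is purely periodic with period 8.

8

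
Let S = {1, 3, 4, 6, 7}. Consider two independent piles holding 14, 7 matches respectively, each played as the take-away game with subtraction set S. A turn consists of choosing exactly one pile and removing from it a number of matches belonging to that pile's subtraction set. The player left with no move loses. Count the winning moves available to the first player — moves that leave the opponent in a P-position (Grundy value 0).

3

All piles use S = {1, 3, 4, 6, 7}:
G(0) = 0
G(1) = mex{0} = 1
G(2) = mex{1} = 0
G(3) = mex{0,0} = 1
G(4) = mex{1,1,0} = 2
G(5) = mex{2,0,1} = 3
G(6) = mex{3,1,0,0} = 2
G(7) = mex{2,2,1,1,0} = 3
G(8) = mex{3,3,2,0,1} = 4
G(9) = mex{4,2,3,1,0} = 5
G(10) = mex{5,3,2,2,1} = 0
G(11) = mex{0,4,3,3,2} = 1
G(12) = mex{1,5,4,2,3} = 0
G(13) = mex{0,0,5,3,2} = 1
G(14) = mex{1,1,0,4,3} = 2
Pile A: G(14) = 2.
Pile B: G(7) = 3.
Combined Grundy value = 2 ⊕ 3 = 1.
A winning move leaves total XOR = 0, i.e. changes one component's Grundy value g to g ⊕ X where X is the current total.
Pile A: need g' = 2⊕1 = 3. Options: 14−1→G=1, 14−3→G=1, 14−4→G=0, 14−6→G=4, 14−7→G=3. Hits: 1.
Pile B: need g' = 3⊕1 = 2. Options: 7−1→G=2, 7−3→G=2, 7−4→G=1, 7−6→G=1, 7−7→G=0. Hits: 2.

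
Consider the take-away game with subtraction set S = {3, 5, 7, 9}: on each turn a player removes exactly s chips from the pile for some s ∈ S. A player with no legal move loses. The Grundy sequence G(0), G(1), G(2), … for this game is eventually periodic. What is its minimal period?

12

n :  0  1  2  3  4  5  6  7  8  9 10 11 12 13 14 15 16 17 18 19 20 21 22 23 24 25
G :  0  0  0  1  1  1  2  2  2  3  3  3  0  0  0  1  1  1  2  2  2  3  3  3  0  0
G(n+12) = G(n) holds for n = 0,…,8 (a full window of length max(S) = 9), so the sequence is purely periodic with period 12.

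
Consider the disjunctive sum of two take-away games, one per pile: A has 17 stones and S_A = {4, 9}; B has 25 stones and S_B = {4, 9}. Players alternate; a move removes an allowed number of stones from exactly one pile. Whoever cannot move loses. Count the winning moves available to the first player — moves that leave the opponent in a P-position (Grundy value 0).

Pile A, S = {4, 9}:
G(0) = 0
G(1) = mex{} = 0
G(2) = mex{} = 0
G(3) = mex{} = 0
G(4) = mex{0} = 1
G(5) = mex{0} = 1
G(6) = mex{0} = 1
G(7) = mex{0} = 1
G(8) = mex{1} = 0
G(9) = mex{1,0} = 2
G(10) = mex{1,0} = 2
G(11) = mex{1,0} = 2
G(12) = mex{0,0} = 1
G(13) = mex{2,1} = 0
G(14) = mex{2,1} = 0
G(15) = mex{2,1} = 0
G(16) = mex{1,1} = 0
G(17) = mex{0,0} = 1
G_A(17) = 1.
Pile B, S = {4, 9}:
n :  0  1  2  3  4  5  6  7  8  9 10 11 12 13 14 15 16 17 18 19 20 21 22 23 24 25
G :  0  0  0  0  1  1  1  1  0  2  2  2  1  0  0  0  0  1  1  1  1  0  2  2  2  1
G_B(25) = 1.
Combined Grundy value = 1 ⊕ 1 = 0.
A winning move leaves total XOR = 0, i.e. changes one component's Grundy value g to g ⊕ X where X is the current total.
Pile A: target g' = 1⊕0 = 1, but every legal move changes the Grundy value (mex property), so 0 moves.
Pile B: target g' = 1⊕0 = 1, but every legal move changes the Grundy value (mex property), so 0 moves.

0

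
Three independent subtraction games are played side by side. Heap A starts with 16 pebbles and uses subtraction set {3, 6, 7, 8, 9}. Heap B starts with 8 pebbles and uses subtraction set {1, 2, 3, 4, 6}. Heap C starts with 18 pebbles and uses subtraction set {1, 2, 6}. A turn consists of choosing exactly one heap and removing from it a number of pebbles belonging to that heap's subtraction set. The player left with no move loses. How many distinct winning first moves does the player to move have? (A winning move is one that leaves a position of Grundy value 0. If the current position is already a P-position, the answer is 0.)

Heap A, S = {3, 6, 7, 8, 9}:
n :  0  1  2  3  4  5  6  7  8  9 10 11 12 13 14 15 16
G :  0  0  0  1  1  1  2  2  2  3  3  3  0  0  0  1  1
G_A(16) = 1.
Heap B, S = {1, 2, 3, 4, 6}:
G(0) = 0
G(1) = mex{0} = 1
G(2) = mex{1,0} = 2
G(3) = mex{2,1,0} = 3
G(4) = mex{3,2,1,0} = 4
G(5) = mex{4,3,2,1} = 0
G(6) = mex{0,4,3,2,0} = 1
G(7) = mex{1,0,4,3,1} = 2
G(8) = mex{2,1,0,4,2} = 3
G_B(8) = 3.
Heap C, S = {1, 2, 6}:
G(0) = 0
G(1) = mex{0} = 1
G(2) = mex{1,0} = 2
G(3) = mex{2,1} = 0
G(4) = mex{0,2} = 1
G(5) = mex{1,0} = 2
G(6) = mex{2,1,0} = 3
G(7) = mex{3,2,1} = 0
G(8) = mex{0,3,2} = 1
G(9) = mex{1,0,0} = 2
G(10) = mex{2,1,1} = 0
G(11) = mex{0,2,2} = 1
G(12) = mex{1,0,3} = 2
G(13) = mex{2,1,0} = 3
G(14) = mex{3,2,1} = 0
G(15) = mex{0,3,2} = 1
G(16) = mex{1,0,0} = 2
G(17) = mex{2,1,1} = 0
G(18) = mex{0,2,2} = 1
G_C(18) = 1.
Combined Grundy value = 1 ⊕ 3 ⊕ 1 = 3.
A winning move leaves total XOR = 0, i.e. changes one component's Grundy value g to g ⊕ X where X is the current total.
Heap A: need g' = 1⊕3 = 2. Options: 16−3→G=0, 16−6→G=3, 16−7→G=3, 16−8→G=2, 16−9→G=2. Hits: 2.
Heap B: need g' = 3⊕3 = 0. Options: 8−1→G=2, 8−2→G=1, 8−3→G=0, 8−4→G=4, 8−6→G=2. Hits: 1.
Heap C: need g' = 1⊕3 = 2. Options: 18−1→G=0, 18−2→G=2, 18−6→G=2. Hits: 2.

5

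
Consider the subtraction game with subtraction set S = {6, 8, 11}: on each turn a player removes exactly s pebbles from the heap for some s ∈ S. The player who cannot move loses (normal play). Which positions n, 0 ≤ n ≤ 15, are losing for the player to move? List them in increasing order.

0, 1, 2, 3, 4, 5

G(0) = 0
G(1) = mex{} = 0
G(2) = mex{} = 0
G(3) = mex{} = 0
G(4) = mex{} = 0
G(5) = mex{} = 0
G(6) = mex{0} = 1
G(7) = mex{0} = 1
G(8) = mex{0,0} = 1
G(9) = mex{0,0} = 1
G(10) = mex{0,0} = 1
G(11) = mex{0,0,0} = 1
G(12) = mex{1,0,0} = 2
G(13) = mex{1,0,0} = 2
G(14) = mex{1,1,0} = 2
G(15) = mex{1,1,0} = 2
P-positions are exactly the n with G(n) = 0.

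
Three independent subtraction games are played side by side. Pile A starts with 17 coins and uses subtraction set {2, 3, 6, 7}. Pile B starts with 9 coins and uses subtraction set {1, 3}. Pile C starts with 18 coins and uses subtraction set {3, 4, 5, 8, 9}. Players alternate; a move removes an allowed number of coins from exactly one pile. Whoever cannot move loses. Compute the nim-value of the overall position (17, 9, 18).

Pile A, S = {2, 3, 6, 7}:
G(0) = 0
G(1) = mex{} = 0
G(2) = mex{0} = 1
G(3) = mex{0,0} = 1
G(4) = mex{1,0} = 2
G(5) = mex{1,1} = 0
G(6) = mex{2,1,0} = 3
G(7) = mex{0,2,0,0} = 1
G(8) = mex{3,0,1,0} = 2
G(9) = mex{1,3,1,1} = 0
G(10) = mex{2,1,2,1} = 0
G(11) = mex{0,2,0,2} = 1
G(12) = mex{0,0,3,0} = 1
G(13) = mex{1,0,1,3} = 2
G(14) = mex{1,1,2,1} = 0
G(15) = mex{2,1,0,2} = 3
G(16) = mex{0,2,0,0} = 1
G(17) = mex{3,0,1,0} = 2
G_A(17) = 2.
Pile B, S = {1, 3}:
G(0) = 0
G(1) = mex{0} = 1
G(2) = mex{1} = 0
G(3) = mex{0,0} = 1
G(4) = mex{1,1} = 0
G(5) = mex{0,0} = 1
G(6) = mex{1,1} = 0
G(7) = mex{0,0} = 1
G(8) = mex{1,1} = 0
G(9) = mex{0,0} = 1
G_B(9) = 1.
Pile C, S = {3, 4, 5, 8, 9}:
G(0) = 0
G(1) = mex{} = 0
G(2) = mex{} = 0
G(3) = mex{0} = 1
G(4) = mex{0,0} = 1
G(5) = mex{0,0,0} = 1
G(6) = mex{1,0,0} = 2
G(7) = mex{1,1,0} = 2
G(8) = mex{1,1,1,0} = 2
G(9) = mex{2,1,1,0,0} = 3
G(10) = mex{2,2,1,0,0} = 3
G(11) = mex{2,2,2,1,0} = 3
G(12) = mex{3,2,2,1,1} = 0
G(13) = mex{3,3,2,1,1} = 0
G(14) = mex{3,3,3,2,1} = 0
G(15) = mex{0,3,3,2,2} = 1
G(16) = mex{0,0,3,2,2} = 1
G(17) = mex{0,0,0,3,2} = 1
G(18) = mex{1,0,0,3,3} = 2
G_C(18) = 2.
Combined Grundy value = 2 ⊕ 1 ⊕ 2 = 1.

1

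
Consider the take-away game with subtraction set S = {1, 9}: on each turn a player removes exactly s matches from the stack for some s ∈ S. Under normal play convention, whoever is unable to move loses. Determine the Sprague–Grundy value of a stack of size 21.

n :  0  1  2  3  4  5  6  7  8  9 10 11 12 13 14 15 16 17 18 19 20 21
G :  0  1  0  1  0  1  0  1  0  1  0  1  0  1  0  1  0  1  0  1  0  1

1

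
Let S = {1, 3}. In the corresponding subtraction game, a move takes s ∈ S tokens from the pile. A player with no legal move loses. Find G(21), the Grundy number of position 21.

n :  0  1  2  3  4  5  6  7  8  9 10 11 12 13 14 15 16 17 18 19 20 21
G :  0  1  0  1  0  1  0  1  0  1  0  1  0  1  0  1  0  1  0  1  0  1

1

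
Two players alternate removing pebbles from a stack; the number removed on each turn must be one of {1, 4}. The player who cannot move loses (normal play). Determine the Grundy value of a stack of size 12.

G(0) = 0
G(1) = mex{0} = 1
G(2) = mex{1} = 0
G(3) = mex{0} = 1
G(4) = mex{1,0} = 2
G(5) = mex{2,1} = 0
G(6) = mex{0,0} = 1
G(7) = mex{1,1} = 0
G(8) = mex{0,2} = 1
G(9) = mex{1,0} = 2
G(10) = mex{2,1} = 0
G(11) = mex{0,0} = 1
G(12) = mex{1,1} = 0

0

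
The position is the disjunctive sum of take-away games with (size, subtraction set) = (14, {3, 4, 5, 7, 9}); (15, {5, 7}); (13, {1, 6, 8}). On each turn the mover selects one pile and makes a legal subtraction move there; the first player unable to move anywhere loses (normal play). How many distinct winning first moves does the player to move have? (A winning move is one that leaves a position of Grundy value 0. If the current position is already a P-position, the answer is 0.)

3

Pile A, S = {3, 4, 5, 7, 9}:
n :  0  1  2  3  4  5  6  7  8  9 10 11 12 13 14
G :  0  0  0  1  1  1  2  2  2  3  3  3  0  0  0
G_A(14) = 0.
Pile B, S = {5, 7}:
G(0) = 0
G(1) = mex{} = 0
G(2) = mex{} = 0
G(3) = mex{} = 0
G(4) = mex{} = 0
G(5) = mex{0} = 1
G(6) = mex{0} = 1
G(7) = mex{0,0} = 1
G(8) = mex{0,0} = 1
G(9) = mex{0,0} = 1
G(10) = mex{1,0} = 2
G(11) = mex{1,0} = 2
G(12) = mex{1,1} = 0
G(13) = mex{1,1} = 0
G(14) = mex{1,1} = 0
G(15) = mex{2,1} = 0
G_B(15) = 0.
Pile C, S = {1, 6, 8}:
G(0) = 0
G(1) = mex{0} = 1
G(2) = mex{1} = 0
G(3) = mex{0} = 1
G(4) = mex{1} = 0
G(5) = mex{0} = 1
G(6) = mex{1,0} = 2
G(7) = mex{2,1} = 0
G(8) = mex{0,0,0} = 1
G(9) = mex{1,1,1} = 0
G(10) = mex{0,0,0} = 1
G(11) = mex{1,1,1} = 0
G(12) = mex{0,2,0} = 1
G(13) = mex{1,0,1} = 2
G_C(13) = 2.
Combined Grundy value = 0 ⊕ 0 ⊕ 2 = 2.
A winning move leaves total XOR = 0, i.e. changes one component's Grundy value g to g ⊕ X where X is the current total.
Pile A: need g' = 0⊕2 = 2. Options: 14−3→G=3, 14−4→G=3, 14−5→G=3, 14−7→G=2, 14−9→G=1. Hits: 1.
Pile B: need g' = 0⊕2 = 2. Options: 15−5→G=2, 15−7→G=1. Hits: 1.
Pile C: need g' = 2⊕2 = 0. Options: 13−1→G=1, 13−6→G=0, 13−8→G=1. Hits: 1.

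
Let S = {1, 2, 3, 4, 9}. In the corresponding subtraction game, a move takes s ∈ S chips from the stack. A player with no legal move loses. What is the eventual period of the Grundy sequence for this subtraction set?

G(0) = 0
G(1) = mex{0} = 1
G(2) = mex{1,0} = 2
G(3) = mex{2,1,0} = 3
G(4) = mex{3,2,1,0} = 4
G(5) = mex{4,3,2,1} = 0
G(6) = mex{0,4,3,2} = 1
G(7) = mex{1,0,4,3} = 2
G(8) = mex{2,1,0,4} = 3
G(9) = mex{3,2,1,0,0} = 4
G(10) = mex{4,3,2,1,1} = 0
G(11) = mex{0,4,3,2,2} = 1
G(12) = mex{1,0,4,3,3} = 2
G(13) = mex{2,1,0,4,4} = 3
G(14) = mex{3,2,1,0,0} = 4
G(15) = mex{4,3,2,1,1} = 0
G(n+5) = G(n) holds for n = 0,…,8 (a full window of length max(S) = 9), so the sequence is purely periodic with period 5.

5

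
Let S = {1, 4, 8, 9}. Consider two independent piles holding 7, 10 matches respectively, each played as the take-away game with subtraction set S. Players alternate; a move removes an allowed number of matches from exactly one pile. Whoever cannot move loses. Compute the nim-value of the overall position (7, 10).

3

All piles use S = {1, 4, 8, 9}:
G(0) = 0
G(1) = mex{0} = 1
G(2) = mex{1} = 0
G(3) = mex{0} = 1
G(4) = mex{1,0} = 2
G(5) = mex{2,1} = 0
G(6) = mex{0,0} = 1
G(7) = mex{1,1} = 0
G(8) = mex{0,2,0} = 1
G(9) = mex{1,0,1,0} = 2
G(10) = mex{2,1,0,1} = 3
Pile A: G(7) = 0.
Pile B: G(10) = 3.
Combined Grundy value = 0 ⊕ 3 = 3.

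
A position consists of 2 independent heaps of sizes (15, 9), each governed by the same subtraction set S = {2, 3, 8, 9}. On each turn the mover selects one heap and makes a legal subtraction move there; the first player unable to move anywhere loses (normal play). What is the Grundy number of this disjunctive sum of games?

0

All heaps use S = {2, 3, 8, 9}:
n :  0  1  2  3  4  5  6  7  8  9 10 11 12 13 14 15
G :  0  0  1  1  2  0  0  1  1  2  2  0  0  1  1  2
Heap A: G(15) = 2.
Heap B: G(9) = 2.
Combined Grundy value = 2 ⊕ 2 = 0.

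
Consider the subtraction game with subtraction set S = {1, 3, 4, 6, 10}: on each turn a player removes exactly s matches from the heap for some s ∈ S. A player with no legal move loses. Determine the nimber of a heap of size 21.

0

G(0) = 0
G(1) = mex{0} = 1
G(2) = mex{1} = 0
G(3) = mex{0,0} = 1
G(4) = mex{1,1,0} = 2
G(5) = mex{2,0,1} = 3
G(6) = mex{3,1,0,0} = 2
G(7) = mex{2,2,1,1} = 0
G(8) = mex{0,3,2,0} = 1
G(9) = mex{1,2,3,1} = 0
G(10) = mex{0,0,2,2,0} = 1
G(11) = mex{1,1,0,3,1} = 2
G(12) = mex{2,0,1,2,0} = 3
G(13) = mex{3,1,0,0,1} = 2
G(14) = mex{2,2,1,1,2} = 0
G(15) = mex{0,3,2,0,3} = 1
G(16) = mex{1,2,3,1,2} = 0
G(17) = mex{0,0,2,2,0} = 1
G(18) = mex{1,1,0,3,1} = 2
G(19) = mex{2,0,1,2,0} = 3
G(20) = mex{3,1,0,0,1} = 2
G(21) = mex{2,2,1,1,2} = 0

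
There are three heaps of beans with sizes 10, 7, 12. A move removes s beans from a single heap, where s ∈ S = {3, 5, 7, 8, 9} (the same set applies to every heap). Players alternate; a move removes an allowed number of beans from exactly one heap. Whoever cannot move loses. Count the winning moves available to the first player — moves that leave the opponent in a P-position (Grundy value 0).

All heaps use S = {3, 5, 7, 8, 9}:
n :  0  1  2  3  4  5  6  7  8  9 10 11 12
G :  0  0  0  1  1  1  2  2  2  3  3  3  0
Heap A: G(10) = 3.
Heap B: G(7) = 2.
Heap C: G(12) = 0.
Combined Grundy value = 3 ⊕ 2 ⊕ 0 = 1.
A winning move leaves total XOR = 0, i.e. changes one component's Grundy value g to g ⊕ X where X is the current total.
Heap A: need g' = 3⊕1 = 2. Options: 10−3→G=2, 10−5→G=1, 10−7→G=1, 10−8→G=0, 10−9→G=0. Hits: 1.
Heap B: need g' = 2⊕1 = 3. Options: 7−3→G=1, 7−5→G=0, 7−7→G=0. Hits: 0.
Heap C: need g' = 0⊕1 = 1. Options: 12−3→G=3, 12−5→G=2, 12−7→G=1, 12−8→G=1, 12−9→G=1. Hits: 3.

4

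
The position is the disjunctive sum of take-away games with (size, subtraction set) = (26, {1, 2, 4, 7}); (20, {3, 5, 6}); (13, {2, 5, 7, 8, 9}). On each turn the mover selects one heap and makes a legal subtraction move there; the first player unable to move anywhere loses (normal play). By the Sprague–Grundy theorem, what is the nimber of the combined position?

Heap A, S = {1, 2, 4, 7}:
G(0) = 0
G(1) = mex{0} = 1
G(2) = mex{1,0} = 2
G(3) = mex{2,1} = 0
G(4) = mex{0,2,0} = 1
G(5) = mex{1,0,1} = 2
G(6) = mex{2,1,2} = 0
G(7) = mex{0,2,0,0} = 1
G(8) = mex{1,0,1,1} = 2
G(9) = mex{2,1,2,2} = 0
G(10) = mex{0,2,0,0} = 1
G(11) = mex{1,0,1,1} = 2
G(12) = mex{2,1,2,2} = 0
G(13) = mex{0,2,0,0} = 1
G(14) = mex{1,0,1,1} = 2
G(15) = mex{2,1,2,2} = 0
G(16) = mex{0,2,0,0} = 1
G(17) = mex{1,0,1,1} = 2
G(18) = mex{2,1,2,2} = 0
G(19) = mex{0,2,0,0} = 1
G(20) = mex{1,0,1,1} = 2
G(21) = mex{2,1,2,2} = 0
G(22) = mex{0,2,0,0} = 1
G(23) = mex{1,0,1,1} = 2
G(24) = mex{2,1,2,2} = 0
G(25) = mex{0,2,0,0} = 1
G(26) = mex{1,0,1,1} = 2
G_A(26) = 2.
Heap B, S = {3, 5, 6}:
G(0) = 0
G(1) = mex{} = 0
G(2) = mex{} = 0
G(3) = mex{0} = 1
G(4) = mex{0} = 1
G(5) = mex{0,0} = 1
G(6) = mex{1,0,0} = 2
G(7) = mex{1,0,0} = 2
G(8) = mex{1,1,0} = 2
G(9) = mex{2,1,1} = 0
G(10) = mex{2,1,1} = 0
G(11) = mex{2,2,1} = 0
G(12) = mex{0,2,2} = 1
G(13) = mex{0,2,2} = 1
G(14) = mex{0,0,2} = 1
G(15) = mex{1,0,0} = 2
G(16) = mex{1,0,0} = 2
G(17) = mex{1,1,0} = 2
G(18) = mex{2,1,1} = 0
G(19) = mex{2,1,1} = 0
G(20) = mex{2,2,1} = 0
G_B(20) = 0.
Heap C, S = {2, 5, 7, 8, 9}:
G(0) = 0
G(1) = mex{} = 0
G(2) = mex{0} = 1
G(3) = mex{0} = 1
G(4) = mex{1} = 0
G(5) = mex{1,0} = 2
G(6) = mex{0,0} = 1
G(7) = mex{2,1,0} = 3
G(8) = mex{1,1,0,0} = 2
G(9) = mex{3,0,1,0,0} = 2
G(10) = mex{2,2,1,1,0} = 3
G(11) = mex{2,1,0,1,1} = 3
G(12) = mex{3,3,2,0,1} = 4
G(13) = mex{3,2,1,2,0} = 4
G_C(13) = 4.
Combined Grundy value = 2 ⊕ 0 ⊕ 4 = 6.

6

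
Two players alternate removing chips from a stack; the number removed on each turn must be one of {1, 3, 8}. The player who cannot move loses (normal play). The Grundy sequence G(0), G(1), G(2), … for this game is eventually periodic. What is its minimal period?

11

n :  0  1  2  3  4  5  6  7  8  9 10 11 12 13 14 15 16 17 18 19 20 21 22 23
G :  0  1  0  1  0  1  0  1  2  3  2  0  1  0  1  0  1  0  1  2  3  2  0  1
G(n+11) = G(n) holds for n = 0,…,7 (a full window of length max(S) = 8), so the sequence is purely periodic with period 11.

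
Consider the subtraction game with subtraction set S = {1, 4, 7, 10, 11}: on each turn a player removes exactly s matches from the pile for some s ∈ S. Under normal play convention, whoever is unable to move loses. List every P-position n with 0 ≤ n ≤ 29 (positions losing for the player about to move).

0, 2, 5, 8, 14, 17, 20, 22

G(0) = 0
G(1) = mex{0} = 1
G(2) = mex{1} = 0
G(3) = mex{0} = 1
G(4) = mex{1,0} = 2
G(5) = mex{2,1} = 0
G(6) = mex{0,0} = 1
G(7) = mex{1,1,0} = 2
G(8) = mex{2,2,1} = 0
G(9) = mex{0,0,0} = 1
G(10) = mex{1,1,1,0} = 2
G(11) = mex{2,2,2,1,0} = 3
G(12) = mex{3,0,0,0,1} = 2
G(13) = mex{2,1,1,1,0} = 3
G(14) = mex{3,2,2,2,1} = 0
G(15) = mex{0,3,0,0,2} = 1
G(16) = mex{1,2,1,1,0} = 3
G(17) = mex{3,3,2,2,1} = 0
G(18) = mex{0,0,3,0,2} = 1
G(19) = mex{1,1,2,1,0} = 3
G(20) = mex{3,3,3,2,1} = 0
G(21) = mex{0,0,0,3,2} = 1
G(22) = mex{1,1,1,2,3} = 0
G(23) = mex{0,3,3,3,2} = 1
G(24) = mex{1,0,0,0,3} = 2
G(25) = mex{2,1,1,1,0} = 3
G(26) = mex{3,0,3,3,1} = 2
G(27) = mex{2,1,0,0,3} = 4
G(28) = mex{4,2,1,1,0} = 3
G(29) = mex{3,3,0,3,1} = 2
P-positions are exactly the n with G(n) = 0.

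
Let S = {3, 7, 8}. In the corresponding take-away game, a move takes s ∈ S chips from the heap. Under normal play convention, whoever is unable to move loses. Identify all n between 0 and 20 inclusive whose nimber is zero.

0, 1, 2, 6, 11, 12, 16, 17

G(0) = 0
G(1) = mex{} = 0
G(2) = mex{} = 0
G(3) = mex{0} = 1
G(4) = mex{0} = 1
G(5) = mex{0} = 1
G(6) = mex{1} = 0
G(7) = mex{1,0} = 2
G(8) = mex{1,0,0} = 2
G(9) = mex{0,0,0} = 1
G(10) = mex{2,1,0} = 3
G(11) = mex{2,1,1} = 0
G(12) = mex{1,1,1} = 0
G(13) = mex{3,0,1} = 2
G(14) = mex{0,2,0} = 1
G(15) = mex{0,2,2} = 1
G(16) = mex{2,1,2} = 0
G(17) = mex{1,3,1} = 0
G(18) = mex{1,0,3} = 2
G(19) = mex{0,0,0} = 1
G(20) = mex{0,2,0} = 1
P-positions are exactly the n with G(n) = 0.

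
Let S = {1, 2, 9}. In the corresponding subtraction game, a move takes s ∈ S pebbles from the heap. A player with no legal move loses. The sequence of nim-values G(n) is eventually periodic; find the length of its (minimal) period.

n :  0  1  2  3  4  5  6  7  8  9 10 11 12 13 14 15 16 17 18 19 20 21
G :  0  1  2  0  1  2  0  1  2  3  0  1  2  0  1  2  0  1  2  3  0  1
G(n+10) = G(n) holds for n = 0,…,8 (a full window of length max(S) = 9), so the sequence is purely periodic with period 10.

10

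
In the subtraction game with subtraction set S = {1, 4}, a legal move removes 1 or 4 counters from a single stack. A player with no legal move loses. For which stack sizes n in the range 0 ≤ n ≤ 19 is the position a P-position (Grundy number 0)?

n :  0  1  2  3  4  5  6  7  8  9 10 11 12 13 14 15 16 17 18 19
G :  0  1  0  1  2  0  1  0  1  2  0  1  0  1  2  0  1  0  1  2
P-positions are exactly the n with G(n) = 0.

0, 2, 5, 7, 10, 12, 15, 17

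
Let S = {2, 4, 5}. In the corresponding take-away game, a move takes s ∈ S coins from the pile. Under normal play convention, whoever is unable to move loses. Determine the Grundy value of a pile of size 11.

2

n :  0  1  2  3  4  5  6  7  8  9 10 11
G :  0  0  1  1  2  2  3  0  0  1  1  2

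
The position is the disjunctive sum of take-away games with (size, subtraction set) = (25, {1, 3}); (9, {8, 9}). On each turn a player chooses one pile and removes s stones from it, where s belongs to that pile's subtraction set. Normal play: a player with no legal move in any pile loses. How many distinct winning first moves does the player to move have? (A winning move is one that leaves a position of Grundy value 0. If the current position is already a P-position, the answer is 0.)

0

Pile A, S = {1, 3}:
n :  0  1  2  3  4  5  6  7  8  9 10 11 12 13 14 15 16 17 18 19 20 21 22 23 24 25
G :  0  1  0  1  0  1  0  1  0  1  0  1  0  1  0  1  0  1  0  1  0  1  0  1  0  1
G_A(25) = 1.
Pile B, S = {8, 9}:
G(0) = 0
G(1) = mex{} = 0
G(2) = mex{} = 0
G(3) = mex{} = 0
G(4) = mex{} = 0
G(5) = mex{} = 0
G(6) = mex{} = 0
G(7) = mex{} = 0
G(8) = mex{0} = 1
G(9) = mex{0,0} = 1
G_B(9) = 1.
Combined Grundy value = 1 ⊕ 1 = 0.
A winning move leaves total XOR = 0, i.e. changes one component's Grundy value g to g ⊕ X where X is the current total.
Pile A: target g' = 1⊕0 = 1, but every legal move changes the Grundy value (mex property), so 0 moves.
Pile B: target g' = 1⊕0 = 1, but every legal move changes the Grundy value (mex property), so 0 moves.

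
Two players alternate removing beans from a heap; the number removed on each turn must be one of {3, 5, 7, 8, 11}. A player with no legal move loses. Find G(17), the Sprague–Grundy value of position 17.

n :  0  1  2  3  4  5  6  7  8  9 10 11 12 13 14 15 16 17
G :  0  0  0  1  1  1  2  2  2  3  3  3  4  4  0  0  0  1

1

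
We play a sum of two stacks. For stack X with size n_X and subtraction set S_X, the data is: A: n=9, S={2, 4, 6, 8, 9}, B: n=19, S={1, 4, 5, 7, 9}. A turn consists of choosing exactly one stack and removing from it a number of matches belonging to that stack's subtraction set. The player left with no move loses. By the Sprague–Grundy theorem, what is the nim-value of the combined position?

5

Stack A, S = {2, 4, 6, 8, 9}:
n : 0 1 2 3 4 5 6 7 8 9
G : 0 0 1 1 2 2 3 3 4 4
G_A(9) = 4.
Stack B, S = {1, 4, 5, 7, 9}:
n :  0  1  2  3  4  5  6  7  8  9 10 11 12 13 14 15 16 17 18 19
G :  0  1  0  1  2  3  2  3  0  1  0  1  2  3  2  3  0  1  0  1
G_B(19) = 1.
Combined Grundy value = 4 ⊕ 1 = 5.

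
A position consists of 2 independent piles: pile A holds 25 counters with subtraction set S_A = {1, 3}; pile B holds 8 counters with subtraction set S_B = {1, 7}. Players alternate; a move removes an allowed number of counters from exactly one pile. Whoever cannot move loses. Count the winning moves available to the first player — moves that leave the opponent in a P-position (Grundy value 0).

4

Pile A, S = {1, 3}:
G(0) = 0
G(1) = mex{0} = 1
G(2) = mex{1} = 0
G(3) = mex{0,0} = 1
G(4) = mex{1,1} = 0
G(5) = mex{0,0} = 1
G(6) = mex{1,1} = 0
G(7) = mex{0,0} = 1
G(8) = mex{1,1} = 0
G(9) = mex{0,0} = 1
G(10) = mex{1,1} = 0
G(11) = mex{0,0} = 1
G(12) = mex{1,1} = 0
G(13) = mex{0,0} = 1
G(14) = mex{1,1} = 0
G(15) = mex{0,0} = 1
G(16) = mex{1,1} = 0
G(17) = mex{0,0} = 1
G(18) = mex{1,1} = 0
G(19) = mex{0,0} = 1
G(20) = mex{1,1} = 0
G(21) = mex{0,0} = 1
G(22) = mex{1,1} = 0
G(23) = mex{0,0} = 1
G(24) = mex{1,1} = 0
G(25) = mex{0,0} = 1
G_A(25) = 1.
Pile B, S = {1, 7}:
G(0) = 0
G(1) = mex{0} = 1
G(2) = mex{1} = 0
G(3) = mex{0} = 1
G(4) = mex{1} = 0
G(5) = mex{0} = 1
G(6) = mex{1} = 0
G(7) = mex{0,0} = 1
G(8) = mex{1,1} = 0
G_B(8) = 0.
Combined Grundy value = 1 ⊕ 0 = 1.
A winning move leaves total XOR = 0, i.e. changes one component's Grundy value g to g ⊕ X where X is the current total.
Pile A: need g' = 1⊕1 = 0. Options: 25−1→G=0, 25−3→G=0. Hits: 2.
Pile B: need g' = 0⊕1 = 1. Options: 8−1→G=1, 8−7→G=1. Hits: 2.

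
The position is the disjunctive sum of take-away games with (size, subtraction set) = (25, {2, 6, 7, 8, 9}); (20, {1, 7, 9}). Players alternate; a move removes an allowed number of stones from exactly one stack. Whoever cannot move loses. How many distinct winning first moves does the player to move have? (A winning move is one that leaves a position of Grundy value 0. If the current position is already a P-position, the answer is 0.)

2

Stack A, S = {2, 6, 7, 8, 9}:
G(0) = 0
G(1) = mex{} = 0
G(2) = mex{0} = 1
G(3) = mex{0} = 1
G(4) = mex{1} = 0
G(5) = mex{1} = 0
G(6) = mex{0,0} = 1
G(7) = mex{0,0,0} = 1
G(8) = mex{1,1,0,0} = 2
G(9) = mex{1,1,1,0,0} = 2
G(10) = mex{2,0,1,1,0} = 3
G(11) = mex{2,0,0,1,1} = 3
G(12) = mex{3,1,0,0,1} = 2
G(13) = mex{3,1,1,0,0} = 2
G(14) = mex{2,2,1,1,0} = 3
G(15) = mex{2,2,2,1,1} = 0
G(16) = mex{3,3,2,2,1} = 0
G(17) = mex{0,3,3,2,2} = 1
G(18) = mex{0,2,3,3,2} = 1
G(19) = mex{1,2,2,3,3} = 0
G(20) = mex{1,3,2,2,3} = 0
G(21) = mex{0,0,3,2,2} = 1
G(22) = mex{0,0,0,3,2} = 1
G(23) = mex{1,1,0,0,3} = 2
G(24) = mex{1,1,1,0,0} = 2
G(25) = mex{2,0,1,1,0} = 3
G_A(25) = 3.
Stack B, S = {1, 7, 9}:
G(0) = 0
G(1) = mex{0} = 1
G(2) = mex{1} = 0
G(3) = mex{0} = 1
G(4) = mex{1} = 0
G(5) = mex{0} = 1
G(6) = mex{1} = 0
G(7) = mex{0,0} = 1
G(8) = mex{1,1} = 0
G(9) = mex{0,0,0} = 1
G(10) = mex{1,1,1} = 0
G(11) = mex{0,0,0} = 1
G(12) = mex{1,1,1} = 0
G(13) = mex{0,0,0} = 1
G(14) = mex{1,1,1} = 0
G(15) = mex{0,0,0} = 1
G(16) = mex{1,1,1} = 0
G(17) = mex{0,0,0} = 1
G(18) = mex{1,1,1} = 0
G(19) = mex{0,0,0} = 1
G(20) = mex{1,1,1} = 0
G_B(20) = 0.
Combined Grundy value = 3 ⊕ 0 = 3.
A winning move leaves total XOR = 0, i.e. changes one component's Grundy value g to g ⊕ X where X is the current total.
Stack A: need g' = 3⊕3 = 0. Options: 25−2→G=2, 25−6→G=0, 25−7→G=1, 25−8→G=1, 25−9→G=0. Hits: 2.
Stack B: need g' = 0⊕3 = 3. Options: 20−1→G=1, 20−7→G=1, 20−9→G=1. Hits: 0.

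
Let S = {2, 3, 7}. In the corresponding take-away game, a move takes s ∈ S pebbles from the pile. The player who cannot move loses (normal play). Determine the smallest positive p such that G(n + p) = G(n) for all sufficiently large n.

5

G(0) = 0
G(1) = mex{} = 0
G(2) = mex{0} = 1
G(3) = mex{0,0} = 1
G(4) = mex{1,0} = 2
G(5) = mex{1,1} = 0
G(6) = mex{2,1} = 0
G(7) = mex{0,2,0} = 1
G(8) = mex{0,0,0} = 1
G(9) = mex{1,0,1} = 2
G(10) = mex{1,1,1} = 0
G(11) = mex{2,1,2} = 0
G(12) = mex{0,2,0} = 1
G(13) = mex{0,0,0} = 1
G(14) = mex{1,0,1} = 2
G(n+5) = G(n) holds for n = 0,…,6 (a full window of length max(S) = 7), so the sequence is purely periodic with period 5.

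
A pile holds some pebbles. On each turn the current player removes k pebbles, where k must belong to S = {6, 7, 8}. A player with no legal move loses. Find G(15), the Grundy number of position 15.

0

n :  0  1  2  3  4  5  6  7  8  9 10 11 12 13 14 15
G :  0  0  0  0  0  0  1  1  1  1  1  1  2  2  0  0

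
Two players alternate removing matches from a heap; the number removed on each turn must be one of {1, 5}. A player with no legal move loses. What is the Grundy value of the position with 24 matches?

G(0) = 0
G(1) = mex{0} = 1
G(2) = mex{1} = 0
G(3) = mex{0} = 1
G(4) = mex{1} = 0
G(5) = mex{0,0} = 1
G(6) = mex{1,1} = 0
G(7) = mex{0,0} = 1
G(8) = mex{1,1} = 0
G(9) = mex{0,0} = 1
G(10) = mex{1,1} = 0
G(11) = mex{0,0} = 1
G(12) = mex{1,1} = 0
G(13) = mex{0,0} = 1
G(14) = mex{1,1} = 0
G(15) = mex{0,0} = 1
G(16) = mex{1,1} = 0
G(17) = mex{0,0} = 1
G(18) = mex{1,1} = 0
G(19) = mex{0,0} = 1
G(20) = mex{1,1} = 0
G(21) = mex{0,0} = 1
G(22) = mex{1,1} = 0
G(23) = mex{0,0} = 1
G(24) = mex{1,1} = 0

0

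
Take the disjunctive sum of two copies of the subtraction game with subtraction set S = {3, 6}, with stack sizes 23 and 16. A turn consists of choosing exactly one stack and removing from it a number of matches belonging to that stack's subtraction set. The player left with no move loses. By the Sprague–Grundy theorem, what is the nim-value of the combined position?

3

All stacks use S = {3, 6}:
n :  0  1  2  3  4  5  6  7  8  9 10 11 12 13 14 15 16 17 18 19 20 21 22 23
G :  0  0  0  1  1  1  2  2  2  0  0  0  1  1  1  2  2  2  0  0  0  1  1  1
Stack A: G(23) = 1.
Stack B: G(16) = 2.
Combined Grundy value = 1 ⊕ 2 = 3.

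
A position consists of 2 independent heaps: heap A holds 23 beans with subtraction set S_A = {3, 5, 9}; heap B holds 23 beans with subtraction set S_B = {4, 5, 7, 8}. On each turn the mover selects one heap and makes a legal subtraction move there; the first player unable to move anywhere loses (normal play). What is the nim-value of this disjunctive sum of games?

3

Heap A, S = {3, 5, 9}:
G(0) = 0
G(1) = mex{} = 0
G(2) = mex{} = 0
G(3) = mex{0} = 1
G(4) = mex{0} = 1
G(5) = mex{0,0} = 1
G(6) = mex{1,0} = 2
G(7) = mex{1,0} = 2
G(8) = mex{1,1} = 0
G(9) = mex{2,1,0} = 3
G(10) = mex{2,1,0} = 3
G(11) = mex{0,2,0} = 1
G(12) = mex{3,2,1} = 0
G(13) = mex{3,0,1} = 2
G(14) = mex{1,3,1} = 0
G(15) = mex{0,3,2} = 1
G(16) = mex{2,1,2} = 0
G(17) = mex{0,0,0} = 1
G(18) = mex{1,2,3} = 0
G(19) = mex{0,0,3} = 1
G(20) = mex{1,1,1} = 0
G(21) = mex{0,0,0} = 1
G(22) = mex{1,1,2} = 0
G(23) = mex{0,0,0} = 1
G_A(23) = 1.
Heap B, S = {4, 5, 7, 8}:
n :  0  1  2  3  4  5  6  7  8  9 10 11 12 13 14 15 16 17 18 19 20 21 22 23
G :  0  0  0  0  1  1  1  1  2  2  2  2  0  0  0  0  1  1  1  1  2  2  2  2
G_B(23) = 2.
Combined Grundy value = 1 ⊕ 2 = 3.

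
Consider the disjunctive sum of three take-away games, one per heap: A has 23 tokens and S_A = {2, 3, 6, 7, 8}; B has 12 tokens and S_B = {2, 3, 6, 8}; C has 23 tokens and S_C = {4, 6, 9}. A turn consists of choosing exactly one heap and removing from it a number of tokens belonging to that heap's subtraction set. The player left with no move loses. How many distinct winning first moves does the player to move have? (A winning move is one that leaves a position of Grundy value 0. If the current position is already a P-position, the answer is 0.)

2

Heap A, S = {2, 3, 6, 7, 8}:
n :  0  1  2  3  4  5  6  7  8  9 10 11 12 13 14 15 16 17 18 19 20 21 22 23
G :  0  0  1  1  2  0  3  1  2  2  0  3  1  2  0  0  1  1  2  0  3  1  2  2
G_A(23) = 2.
Heap B, S = {2, 3, 6, 8}:
G(0) = 0
G(1) = mex{} = 0
G(2) = mex{0} = 1
G(3) = mex{0,0} = 1
G(4) = mex{1,0} = 2
G(5) = mex{1,1} = 0
G(6) = mex{2,1,0} = 3
G(7) = mex{0,2,0} = 1
G(8) = mex{3,0,1,0} = 2
G(9) = mex{1,3,1,0} = 2
G(10) = mex{2,1,2,1} = 0
G(11) = mex{2,2,0,1} = 3
G(12) = mex{0,2,3,2} = 1
G_B(12) = 1.
Heap C, S = {4, 6, 9}:
n :  0  1  2  3  4  5  6  7  8  9 10 11 12 13 14 15 16 17 18 19 20 21 22 23
G :  0  0  0  0  1  1  1  1  2  2  2  2  3  0  0  0  0  1  1  1  1  2  2  2
G_C(23) = 2.
Combined Grundy value = 2 ⊕ 1 ⊕ 2 = 1.
A winning move leaves total XOR = 0, i.e. changes one component's Grundy value g to g ⊕ X where X is the current total.
Heap A: need g' = 2⊕1 = 3. Options: 23−2→G=1, 23−3→G=3, 23−6→G=1, 23−7→G=1, 23−8→G=0. Hits: 1.
Heap B: need g' = 1⊕1 = 0. Options: 12−2→G=0, 12−3→G=2, 12−6→G=3, 12−8→G=2. Hits: 1.
Heap C: need g' = 2⊕1 = 3. Options: 23−4→G=1, 23−6→G=1, 23−9→G=0. Hits: 0.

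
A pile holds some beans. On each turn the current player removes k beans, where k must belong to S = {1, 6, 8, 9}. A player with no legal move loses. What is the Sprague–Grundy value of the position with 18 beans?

G(0) = 0
G(1) = mex{0} = 1
G(2) = mex{1} = 0
G(3) = mex{0} = 1
G(4) = mex{1} = 0
G(5) = mex{0} = 1
G(6) = mex{1,0} = 2
G(7) = mex{2,1} = 0
G(8) = mex{0,0,0} = 1
G(9) = mex{1,1,1,0} = 2
G(10) = mex{2,0,0,1} = 3
G(11) = mex{3,1,1,0} = 2
G(12) = mex{2,2,0,1} = 3
G(13) = mex{3,0,1,0} = 2
G(14) = mex{2,1,2,1} = 0
G(15) = mex{0,2,0,2} = 1
G(16) = mex{1,3,1,0} = 2
G(17) = mex{2,2,2,1} = 0
G(18) = mex{0,3,3,2} = 1

1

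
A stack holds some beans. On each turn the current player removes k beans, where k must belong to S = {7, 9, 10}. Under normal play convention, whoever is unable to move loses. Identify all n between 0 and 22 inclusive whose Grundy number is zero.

0, 1, 2, 3, 4, 5, 6, 17, 18, 19, 20, 21, 22

n :  0  1  2  3  4  5  6  7  8  9 10 11 12 13 14 15 16 17 18 19 20 21 22
G :  0  0  0  0  0  0  0  1  1  1  1  1  1  1  2  2  2  0  0  0  0  0  0
P-positions are exactly the n with G(n) = 0.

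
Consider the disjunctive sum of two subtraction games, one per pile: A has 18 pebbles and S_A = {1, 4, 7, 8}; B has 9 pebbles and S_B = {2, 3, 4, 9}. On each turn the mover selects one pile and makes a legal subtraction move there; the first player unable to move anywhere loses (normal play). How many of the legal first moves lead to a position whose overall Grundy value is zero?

2

Pile A, S = {1, 4, 7, 8}:
G(0) = 0
G(1) = mex{0} = 1
G(2) = mex{1} = 0
G(3) = mex{0} = 1
G(4) = mex{1,0} = 2
G(5) = mex{2,1} = 0
G(6) = mex{0,0} = 1
G(7) = mex{1,1,0} = 2
G(8) = mex{2,2,1,0} = 3
G(9) = mex{3,0,0,1} = 2
G(10) = mex{2,1,1,0} = 3
G(11) = mex{3,2,2,1} = 0
G(12) = mex{0,3,0,2} = 1
G(13) = mex{1,2,1,0} = 3
G(14) = mex{3,3,2,1} = 0
G(15) = mex{0,0,3,2} = 1
G(16) = mex{1,1,2,3} = 0
G(17) = mex{0,3,3,2} = 1
G(18) = mex{1,0,0,3} = 2
G_A(18) = 2.
Pile B, S = {2, 3, 4, 9}:
n : 0 1 2 3 4 5 6 7 8 9
G : 0 0 1 1 2 2 0 0 1 1
G_B(9) = 1.
Combined Grundy value = 2 ⊕ 1 = 3.
A winning move leaves total XOR = 0, i.e. changes one component's Grundy value g to g ⊕ X where X is the current total.
Pile A: need g' = 2⊕3 = 1. Options: 18−1→G=1, 18−4→G=0, 18−7→G=0, 18−8→G=3. Hits: 1.
Pile B: need g' = 1⊕3 = 2. Options: 9−2→G=0, 9−3→G=0, 9−4→G=2, 9−9→G=0. Hits: 1.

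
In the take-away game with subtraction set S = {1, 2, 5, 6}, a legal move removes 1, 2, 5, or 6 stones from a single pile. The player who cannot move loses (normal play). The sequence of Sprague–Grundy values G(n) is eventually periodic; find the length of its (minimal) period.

7

n :  0  1  2  3  4  5  6  7  8  9 10 11 12 13 14 15
G :  0  1  2  0  1  2  3  0  1  2  0  1  2  3  0  1
G(n+7) = G(n) holds for n = 0,…,5 (a full window of length max(S) = 6), so the sequence is purely periodic with period 7.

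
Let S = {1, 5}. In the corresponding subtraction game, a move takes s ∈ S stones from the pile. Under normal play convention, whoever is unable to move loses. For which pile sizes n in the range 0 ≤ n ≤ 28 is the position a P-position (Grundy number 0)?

G(0) = 0
G(1) = mex{0} = 1
G(2) = mex{1} = 0
G(3) = mex{0} = 1
G(4) = mex{1} = 0
G(5) = mex{0,0} = 1
G(6) = mex{1,1} = 0
G(7) = mex{0,0} = 1
G(8) = mex{1,1} = 0
G(9) = mex{0,0} = 1
G(10) = mex{1,1} = 0
G(11) = mex{0,0} = 1
G(12) = mex{1,1} = 0
G(13) = mex{0,0} = 1
G(14) = mex{1,1} = 0
G(15) = mex{0,0} = 1
G(16) = mex{1,1} = 0
G(17) = mex{0,0} = 1
G(18) = mex{1,1} = 0
G(19) = mex{0,0} = 1
G(20) = mex{1,1} = 0
G(21) = mex{0,0} = 1
G(22) = mex{1,1} = 0
G(23) = mex{0,0} = 1
G(24) = mex{1,1} = 0
G(25) = mex{0,0} = 1
G(26) = mex{1,1} = 0
G(27) = mex{0,0} = 1
G(28) = mex{1,1} = 0
P-positions are exactly the n with G(n) = 0.

0, 2, 4, 6, 8, 10, 12, 14, 16, 18, 20, 22, 24, 26, 28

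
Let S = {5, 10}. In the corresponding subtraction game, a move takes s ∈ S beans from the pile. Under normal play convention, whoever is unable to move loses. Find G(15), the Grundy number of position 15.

n :  0  1  2  3  4  5  6  7  8  9 10 11 12 13 14 15
G :  0  0  0  0  0  1  1  1  1  1  2  2  2  2  2  0

0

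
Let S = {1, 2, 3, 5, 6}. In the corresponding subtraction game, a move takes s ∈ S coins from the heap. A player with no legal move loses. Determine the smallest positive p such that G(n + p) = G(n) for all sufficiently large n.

G(0) = 0
G(1) = mex{0} = 1
G(2) = mex{1,0} = 2
G(3) = mex{2,1,0} = 3
G(4) = mex{3,2,1} = 0
G(5) = mex{0,3,2,0} = 1
G(6) = mex{1,0,3,1,0} = 2
G(7) = mex{2,1,0,2,1} = 3
G(8) = mex{3,2,1,3,2} = 0
G(9) = mex{0,3,2,0,3} = 1
G(10) = mex{1,0,3,1,0} = 2
G(11) = mex{2,1,0,2,1} = 3
G(12) = mex{3,2,1,3,2} = 0
G(13) = mex{0,3,2,0,3} = 1
G(14) = mex{1,0,3,1,0} = 2
G(n+4) = G(n) holds for n = 0,…,5 (a full window of length max(S) = 6), so the sequence is purely periodic with period 4.

4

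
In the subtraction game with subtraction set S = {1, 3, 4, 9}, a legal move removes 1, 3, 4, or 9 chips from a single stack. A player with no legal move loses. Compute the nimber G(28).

G(0) = 0
G(1) = mex{0} = 1
G(2) = mex{1} = 0
G(3) = mex{0,0} = 1
G(4) = mex{1,1,0} = 2
G(5) = mex{2,0,1} = 3
G(6) = mex{3,1,0} = 2
G(7) = mex{2,2,1} = 0
G(8) = mex{0,3,2} = 1
G(9) = mex{1,2,3,0} = 4
G(10) = mex{4,0,2,1} = 3
G(11) = mex{3,1,0,0} = 2
G(12) = mex{2,4,1,1} = 0
G(13) = mex{0,3,4,2} = 1
G(14) = mex{1,2,3,3} = 0
G(15) = mex{0,0,2,2} = 1
G(16) = mex{1,1,0,0} = 2
G(17) = mex{2,0,1,1} = 3
G(18) = mex{3,1,0,4} = 2
G(19) = mex{2,2,1,3} = 0
G(20) = mex{0,3,2,2} = 1
G(21) = mex{1,2,3,0} = 4
G(22) = mex{4,0,2,1} = 3
G(23) = mex{3,1,0,0} = 2
G(24) = mex{2,4,1,1} = 0
G(25) = mex{0,3,4,2} = 1
G(26) = mex{1,2,3,3} = 0
G(27) = mex{0,0,2,2} = 1
G(28) = mex{1,1,0,0} = 2

2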